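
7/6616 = 7/6616 = 0.00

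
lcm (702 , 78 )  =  702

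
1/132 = 1/132= 0.01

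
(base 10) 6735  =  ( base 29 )807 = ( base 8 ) 15117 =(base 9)10213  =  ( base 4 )1221033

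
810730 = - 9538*( - 85) 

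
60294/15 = 20098/5 = 4019.60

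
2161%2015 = 146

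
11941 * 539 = 6436199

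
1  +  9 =10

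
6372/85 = 74+82/85 = 74.96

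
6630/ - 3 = -2210 + 0/1 = - 2210.00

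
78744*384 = 30237696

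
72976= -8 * (-9122)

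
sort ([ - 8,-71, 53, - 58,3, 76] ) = [ - 71, -58,  -  8,  3,53,76] 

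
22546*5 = 112730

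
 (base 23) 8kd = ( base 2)1001001100001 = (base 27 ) 6c7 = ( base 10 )4705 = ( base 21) ae1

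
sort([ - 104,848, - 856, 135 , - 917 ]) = [ - 917,-856, - 104,  135,  848]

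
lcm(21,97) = 2037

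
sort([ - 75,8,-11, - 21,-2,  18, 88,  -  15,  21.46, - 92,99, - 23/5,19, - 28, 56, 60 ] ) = [ - 92, - 75, - 28, - 21 , - 15, - 11, - 23/5, - 2, 8, 18,19, 21.46,56,60 , 88,  99 ]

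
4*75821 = 303284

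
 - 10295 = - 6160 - 4135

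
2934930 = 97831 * 30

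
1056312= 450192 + 606120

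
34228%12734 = 8760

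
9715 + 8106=17821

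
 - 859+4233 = 3374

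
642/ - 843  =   - 1+ 67/281 = - 0.76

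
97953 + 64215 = 162168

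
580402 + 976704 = 1557106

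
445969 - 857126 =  - 411157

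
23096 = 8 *2887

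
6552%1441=788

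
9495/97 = 9495/97 = 97.89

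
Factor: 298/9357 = 2^1*3^( - 1)*149^1*3119^(- 1)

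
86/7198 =43/3599 =0.01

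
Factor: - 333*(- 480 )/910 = 2^4*3^3*7^ ( - 1)*13^(-1)*37^1 = 15984/91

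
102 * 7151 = 729402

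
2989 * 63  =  188307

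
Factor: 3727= 3727^1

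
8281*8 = 66248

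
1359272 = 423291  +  935981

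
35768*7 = 250376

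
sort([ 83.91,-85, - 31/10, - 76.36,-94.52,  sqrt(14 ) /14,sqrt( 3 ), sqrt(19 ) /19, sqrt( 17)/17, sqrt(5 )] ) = [ - 94.52,-85, - 76.36,-31/10, sqrt( 19 )/19, sqrt( 17 ) /17,sqrt( 14) /14, sqrt( 3),sqrt( 5),83.91]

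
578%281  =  16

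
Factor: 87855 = 3^1*5^1*5857^1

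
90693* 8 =725544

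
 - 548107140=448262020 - 996369160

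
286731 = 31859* 9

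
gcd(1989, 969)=51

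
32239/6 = 32239/6=5373.17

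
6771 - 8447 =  - 1676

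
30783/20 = 1539+3/20 = 1539.15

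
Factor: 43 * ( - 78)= - 3354 = - 2^1*3^1*13^1*43^1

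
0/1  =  0 = 0.00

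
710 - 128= 582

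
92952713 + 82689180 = 175641893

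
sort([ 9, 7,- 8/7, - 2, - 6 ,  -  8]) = [ - 8, - 6,-2, -8/7, 7, 9]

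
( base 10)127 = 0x7F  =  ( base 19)6d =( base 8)177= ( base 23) 5c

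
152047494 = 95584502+56462992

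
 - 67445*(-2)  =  134890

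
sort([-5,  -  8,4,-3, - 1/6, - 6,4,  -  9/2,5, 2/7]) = [ - 8,-6, -5, - 9/2, - 3, - 1/6,2/7, 4,4,5 ] 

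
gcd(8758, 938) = 2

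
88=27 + 61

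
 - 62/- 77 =62/77= 0.81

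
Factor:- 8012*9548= - 76498576=- 2^4*7^1*11^1 * 31^1*2003^1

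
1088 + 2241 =3329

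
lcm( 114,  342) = 342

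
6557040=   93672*70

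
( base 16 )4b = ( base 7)135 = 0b1001011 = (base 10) 75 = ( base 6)203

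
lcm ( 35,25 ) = 175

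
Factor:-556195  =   - 5^1*173^1 * 643^1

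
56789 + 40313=97102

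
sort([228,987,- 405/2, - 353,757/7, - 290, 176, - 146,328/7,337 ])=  [ - 353, - 290, - 405/2,-146,328/7, 757/7, 176, 228, 337,987 ] 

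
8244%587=26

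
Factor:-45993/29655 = -15331/9885 = - 3^( - 1)*5^( - 1) * 659^( - 1 )*15331^1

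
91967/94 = 978 + 35/94 = 978.37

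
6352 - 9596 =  - 3244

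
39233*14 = 549262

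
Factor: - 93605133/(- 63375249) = 31201711/21125083  =  7^( - 1)* 43^( - 1)*131^1*70183^( - 1)* 238181^1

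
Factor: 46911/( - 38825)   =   - 3^1*5^( - 2) * 19^1*823^1 *1553^(- 1 ) 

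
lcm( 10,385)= 770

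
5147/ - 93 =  - 56 + 61/93 = -55.34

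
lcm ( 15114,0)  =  0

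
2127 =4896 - 2769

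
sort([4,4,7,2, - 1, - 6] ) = [ - 6,  -  1,2 , 4 , 4,7] 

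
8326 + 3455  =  11781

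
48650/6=24325/3=8108.33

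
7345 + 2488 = 9833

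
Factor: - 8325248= - 2^7  *193^1*337^1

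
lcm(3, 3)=3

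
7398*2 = 14796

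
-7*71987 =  - 503909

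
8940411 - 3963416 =4976995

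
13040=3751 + 9289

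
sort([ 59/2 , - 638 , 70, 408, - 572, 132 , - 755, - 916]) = [ - 916, -755, - 638, - 572,59/2, 70,132,  408 ] 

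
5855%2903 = 49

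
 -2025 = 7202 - 9227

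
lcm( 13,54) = 702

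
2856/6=476 = 476.00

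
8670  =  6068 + 2602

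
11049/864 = 3683/288 = 12.79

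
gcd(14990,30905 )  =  5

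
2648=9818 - 7170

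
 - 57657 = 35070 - 92727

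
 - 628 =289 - 917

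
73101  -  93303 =- 20202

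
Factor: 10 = 2^1*5^1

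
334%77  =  26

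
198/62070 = 33/10345 = 0.00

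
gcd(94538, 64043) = 1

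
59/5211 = 59/5211 =0.01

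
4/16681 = 4/16681= 0.00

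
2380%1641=739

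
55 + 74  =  129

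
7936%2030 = 1846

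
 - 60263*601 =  - 36218063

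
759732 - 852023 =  - 92291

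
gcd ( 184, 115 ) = 23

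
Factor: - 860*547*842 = - 396093640 = - 2^3 * 5^1*43^1*421^1*547^1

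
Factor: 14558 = 2^1*29^1*251^1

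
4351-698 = 3653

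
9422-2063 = 7359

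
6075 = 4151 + 1924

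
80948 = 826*98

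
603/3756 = 201/1252=0.16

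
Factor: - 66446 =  -2^1*33223^1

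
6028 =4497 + 1531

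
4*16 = 64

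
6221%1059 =926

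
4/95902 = 2/47951  =  0.00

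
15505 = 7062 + 8443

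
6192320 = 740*8368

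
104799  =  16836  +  87963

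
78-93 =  - 15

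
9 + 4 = 13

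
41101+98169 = 139270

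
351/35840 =351/35840 = 0.01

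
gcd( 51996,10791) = 3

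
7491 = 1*7491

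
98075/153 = 98075/153=641.01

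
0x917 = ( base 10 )2327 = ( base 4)210113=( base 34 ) 20f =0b100100010111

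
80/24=3+1/3 =3.33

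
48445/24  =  2018 + 13/24 = 2018.54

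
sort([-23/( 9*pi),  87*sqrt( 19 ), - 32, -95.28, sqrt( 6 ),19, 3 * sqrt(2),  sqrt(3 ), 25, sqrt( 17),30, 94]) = [ - 95.28, - 32, - 23/( 9 * pi ),sqrt( 3 ), sqrt(6),sqrt(17 ), 3 * sqrt( 2), 19, 25, 30, 94, 87 * sqrt (19 ) ] 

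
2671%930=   811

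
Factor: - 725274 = - 2^1 * 3^4 * 11^2*37^1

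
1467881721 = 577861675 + 890020046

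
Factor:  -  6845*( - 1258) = 8611010 = 2^1*5^1*17^1*37^3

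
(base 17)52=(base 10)87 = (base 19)4B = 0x57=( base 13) 69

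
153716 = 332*463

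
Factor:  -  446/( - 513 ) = 2^1*3^( - 3)*19^(-1 )*223^1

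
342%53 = 24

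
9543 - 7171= 2372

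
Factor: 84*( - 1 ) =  - 2^2*3^1*7^1=-  84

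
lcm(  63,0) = 0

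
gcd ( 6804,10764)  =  36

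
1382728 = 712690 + 670038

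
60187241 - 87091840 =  - 26904599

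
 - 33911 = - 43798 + 9887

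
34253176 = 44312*773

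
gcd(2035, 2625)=5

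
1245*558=694710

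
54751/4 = 13687 + 3/4 = 13687.75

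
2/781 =2/781 = 0.00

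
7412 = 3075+4337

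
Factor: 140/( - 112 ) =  - 5/4 = - 2^(-2)*5^1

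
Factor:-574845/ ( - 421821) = 3^( - 2)*5^1*17^( - 1 )*19^1*919^ (  -  1) * 2017^1=191615/140607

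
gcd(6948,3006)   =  18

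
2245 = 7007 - 4762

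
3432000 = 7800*440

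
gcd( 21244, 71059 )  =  1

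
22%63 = 22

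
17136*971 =16639056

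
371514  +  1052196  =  1423710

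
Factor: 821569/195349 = 117367/27907 = 11^( - 1 )*43^ (- 1 )*59^(-1 )*241^1 * 487^1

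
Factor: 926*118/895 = 2^2*5^( - 1)*59^1*179^(-1 )*463^1= 109268/895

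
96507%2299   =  2248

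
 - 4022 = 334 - 4356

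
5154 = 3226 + 1928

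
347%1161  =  347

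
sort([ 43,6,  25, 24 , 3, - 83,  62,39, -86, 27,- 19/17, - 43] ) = [ - 86, - 83, - 43, - 19/17, 3, 6, 24 , 25, 27, 39,  43, 62 ] 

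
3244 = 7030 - 3786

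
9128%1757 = 343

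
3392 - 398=2994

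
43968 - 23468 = 20500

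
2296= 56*41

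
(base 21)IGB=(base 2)10000001011101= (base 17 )1bb6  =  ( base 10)8285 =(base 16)205D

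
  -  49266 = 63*(-782 )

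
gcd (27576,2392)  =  8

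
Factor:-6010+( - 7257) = -13267 =- 13267^1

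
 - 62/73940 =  - 31/36970 = - 0.00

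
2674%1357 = 1317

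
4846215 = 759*6385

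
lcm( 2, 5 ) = 10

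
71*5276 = 374596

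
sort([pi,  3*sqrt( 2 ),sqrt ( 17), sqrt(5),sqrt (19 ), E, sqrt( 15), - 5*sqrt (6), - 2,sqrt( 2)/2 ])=[-5*sqrt(6), - 2, sqrt (2)/2,sqrt( 5 ), E,pi,sqrt( 15), sqrt(17), 3*sqrt( 2 ), sqrt ( 19) ]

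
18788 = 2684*7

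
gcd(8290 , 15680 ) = 10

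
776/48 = 16+1/6 = 16.17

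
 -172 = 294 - 466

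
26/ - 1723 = -1 + 1697/1723 = - 0.02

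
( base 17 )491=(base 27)1le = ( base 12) 912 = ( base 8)2436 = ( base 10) 1310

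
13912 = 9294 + 4618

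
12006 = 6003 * 2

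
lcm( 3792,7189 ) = 345072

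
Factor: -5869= -5869^1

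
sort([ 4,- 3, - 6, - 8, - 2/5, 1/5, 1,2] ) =[  -  8,-6, - 3, - 2/5,1/5, 1,2, 4]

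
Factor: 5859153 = 3^2*651017^1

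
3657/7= 522  +  3/7 = 522.43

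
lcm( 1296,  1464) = 79056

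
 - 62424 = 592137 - 654561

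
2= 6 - 4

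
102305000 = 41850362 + 60454638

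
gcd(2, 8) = 2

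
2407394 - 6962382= - 4554988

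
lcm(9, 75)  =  225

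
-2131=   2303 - 4434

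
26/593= 26/593 = 0.04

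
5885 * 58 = 341330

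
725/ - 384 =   -  725/384 = -1.89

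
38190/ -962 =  - 40 + 145/481 = - 39.70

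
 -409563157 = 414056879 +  - 823620036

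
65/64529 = 65/64529 =0.00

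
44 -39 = 5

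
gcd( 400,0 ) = 400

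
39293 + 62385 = 101678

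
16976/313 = 16976/313 = 54.24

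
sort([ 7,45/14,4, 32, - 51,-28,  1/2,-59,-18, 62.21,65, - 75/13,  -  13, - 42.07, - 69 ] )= [ - 69,-59, - 51,- 42.07, - 28, - 18,-13, - 75/13,1/2 , 45/14,4, 7,  32, 62.21, 65]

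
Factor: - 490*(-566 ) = 277340  =  2^2*5^1*7^2* 283^1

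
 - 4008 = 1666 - 5674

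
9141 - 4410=4731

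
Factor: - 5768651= - 7^1*29^1*157^1*181^1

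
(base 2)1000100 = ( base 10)68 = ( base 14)4C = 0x44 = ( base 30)28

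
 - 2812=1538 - 4350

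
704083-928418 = -224335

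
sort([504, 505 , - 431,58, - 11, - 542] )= [ - 542, - 431, - 11, 58,504,505]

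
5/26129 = 5/26129 = 0.00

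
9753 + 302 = 10055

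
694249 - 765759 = - 71510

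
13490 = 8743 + 4747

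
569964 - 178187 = 391777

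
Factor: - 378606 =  - 2^1*3^1 * 89^1*709^1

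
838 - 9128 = -8290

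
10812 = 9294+1518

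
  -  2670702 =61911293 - 64581995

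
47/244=47/244 = 0.19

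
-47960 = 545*( - 88 )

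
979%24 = 19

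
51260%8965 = 6435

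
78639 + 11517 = 90156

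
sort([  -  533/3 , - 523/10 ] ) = [ - 533/3, - 523/10]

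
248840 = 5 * 49768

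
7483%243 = 193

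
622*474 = 294828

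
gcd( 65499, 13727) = 7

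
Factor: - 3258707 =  - 3258707^1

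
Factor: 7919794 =2^1*197^1 * 20101^1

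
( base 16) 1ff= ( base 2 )111111111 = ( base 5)4021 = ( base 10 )511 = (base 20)15b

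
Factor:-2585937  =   - 3^1*861979^1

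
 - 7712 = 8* ( - 964 )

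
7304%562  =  560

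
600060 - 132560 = 467500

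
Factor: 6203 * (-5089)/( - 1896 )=2^(- 3)*3^(-1 ) * 7^1 *79^( - 1)*727^1 * 6203^1 = 31567067/1896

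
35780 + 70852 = 106632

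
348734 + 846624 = 1195358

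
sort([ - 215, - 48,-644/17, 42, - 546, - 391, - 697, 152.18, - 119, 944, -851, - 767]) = [ - 851,  -  767, - 697, - 546,-391, - 215, - 119, - 48, - 644/17, 42, 152.18, 944 ]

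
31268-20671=10597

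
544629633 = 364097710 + 180531923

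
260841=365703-104862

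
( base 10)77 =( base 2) 1001101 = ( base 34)29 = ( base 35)27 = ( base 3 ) 2212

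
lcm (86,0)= 0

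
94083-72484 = 21599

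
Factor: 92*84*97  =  749616 = 2^4 * 3^1*7^1 * 23^1 * 97^1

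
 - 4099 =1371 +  - 5470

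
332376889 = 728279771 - 395902882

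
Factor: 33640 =2^3*5^1*29^2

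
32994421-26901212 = 6093209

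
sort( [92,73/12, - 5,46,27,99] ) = [ - 5,73/12,27,46,92,99 ] 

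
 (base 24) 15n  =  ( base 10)719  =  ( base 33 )lq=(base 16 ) 2cf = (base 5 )10334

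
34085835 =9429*3615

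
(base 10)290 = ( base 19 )f5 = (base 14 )16a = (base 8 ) 442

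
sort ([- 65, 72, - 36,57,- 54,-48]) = [ - 65, - 54 ,-48,-36,57,  72 ]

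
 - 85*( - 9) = 765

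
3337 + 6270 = 9607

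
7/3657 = 7/3657 = 0.00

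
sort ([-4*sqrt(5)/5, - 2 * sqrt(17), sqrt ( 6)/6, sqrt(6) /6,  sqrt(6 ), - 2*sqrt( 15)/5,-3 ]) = [ - 2*sqrt( 17), - 3, - 4 * sqrt(5)/5, - 2*sqrt( 15)/5, sqrt(6 )/6, sqrt(6)/6, sqrt( 6 ) ]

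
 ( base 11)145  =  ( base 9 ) 208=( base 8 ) 252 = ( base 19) 8I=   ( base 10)170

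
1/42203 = 1/42203 = 0.00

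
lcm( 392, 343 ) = 2744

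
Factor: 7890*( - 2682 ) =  - 21160980 = - 2^2*3^3*5^1*149^1*263^1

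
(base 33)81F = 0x2238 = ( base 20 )11i0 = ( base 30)9M0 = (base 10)8760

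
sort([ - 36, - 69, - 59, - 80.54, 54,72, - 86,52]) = [ - 86, - 80.54, - 69, - 59, - 36 , 52,54,72]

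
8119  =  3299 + 4820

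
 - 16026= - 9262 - 6764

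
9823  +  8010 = 17833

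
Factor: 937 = 937^1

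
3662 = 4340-678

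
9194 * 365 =3355810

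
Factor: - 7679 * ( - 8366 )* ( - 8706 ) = -559295326884 = - 2^2 * 3^1*7^1*47^1* 89^1 * 1097^1 * 1451^1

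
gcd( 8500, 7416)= 4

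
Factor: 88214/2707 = 2^1*7^1*2707^(-1) * 6301^1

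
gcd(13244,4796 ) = 44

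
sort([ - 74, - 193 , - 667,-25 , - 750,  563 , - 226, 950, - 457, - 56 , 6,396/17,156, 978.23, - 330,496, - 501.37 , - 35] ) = [ - 750, - 667, - 501.37 , - 457, - 330, - 226, - 193, - 74, - 56,-35, - 25, 6,396/17,156 , 496,  563,950,978.23]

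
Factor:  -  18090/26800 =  - 27/40 = - 2^( - 3 )*3^3*5^( - 1)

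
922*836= 770792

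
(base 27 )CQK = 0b10010011111110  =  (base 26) e06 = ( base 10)9470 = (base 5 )300340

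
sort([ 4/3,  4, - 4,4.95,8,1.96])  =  [-4,4/3,  1.96, 4,4.95,8 ]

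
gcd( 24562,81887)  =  1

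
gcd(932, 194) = 2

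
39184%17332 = 4520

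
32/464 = 2/29 = 0.07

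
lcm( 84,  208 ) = 4368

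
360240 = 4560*79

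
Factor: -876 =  - 2^2*3^1*73^1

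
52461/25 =52461/25=   2098.44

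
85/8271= 85/8271   =  0.01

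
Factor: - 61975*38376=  - 2^3*3^2 *5^2*13^1*37^1*41^1  *67^1 = - 2378352600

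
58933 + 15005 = 73938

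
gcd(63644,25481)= 1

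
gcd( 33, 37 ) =1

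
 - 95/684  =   - 1 + 31/36 = - 0.14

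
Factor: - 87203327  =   - 23^1*3791449^1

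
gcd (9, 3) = 3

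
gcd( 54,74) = 2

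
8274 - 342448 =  - 334174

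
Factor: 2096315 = 5^1 * 13^1*32251^1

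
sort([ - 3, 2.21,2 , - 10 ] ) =[- 10, - 3,2, 2.21]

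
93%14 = 9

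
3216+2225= 5441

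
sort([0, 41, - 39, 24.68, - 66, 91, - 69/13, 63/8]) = [ - 66, - 39, - 69/13 , 0,63/8,24.68,41,  91]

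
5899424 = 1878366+4021058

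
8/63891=8/63891 = 0.00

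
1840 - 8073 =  - 6233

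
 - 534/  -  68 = 267/34 = 7.85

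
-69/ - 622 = 69/622= 0.11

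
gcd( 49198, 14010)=2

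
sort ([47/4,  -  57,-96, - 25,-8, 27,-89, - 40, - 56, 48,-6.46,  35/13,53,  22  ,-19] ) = [ - 96,-89, - 57, - 56,-40, - 25,-19,-8,-6.46,35/13, 47/4, 22,27,48, 53 ]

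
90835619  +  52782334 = 143617953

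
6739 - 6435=304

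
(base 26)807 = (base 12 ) 3173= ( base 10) 5415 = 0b1010100100111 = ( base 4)1110213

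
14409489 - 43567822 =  - 29158333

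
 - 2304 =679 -2983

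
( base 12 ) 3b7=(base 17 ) 1GA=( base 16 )23b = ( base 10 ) 571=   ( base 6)2351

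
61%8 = 5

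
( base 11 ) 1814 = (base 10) 2314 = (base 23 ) 48E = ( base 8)4412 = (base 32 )28a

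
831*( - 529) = -439599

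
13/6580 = 13/6580 =0.00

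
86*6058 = 520988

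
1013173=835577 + 177596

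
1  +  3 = 4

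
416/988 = 8/19   =  0.42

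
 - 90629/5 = -90629/5=-18125.80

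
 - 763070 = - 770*991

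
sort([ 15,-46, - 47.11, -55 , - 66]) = [-66 , - 55, - 47.11,-46,15 ] 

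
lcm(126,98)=882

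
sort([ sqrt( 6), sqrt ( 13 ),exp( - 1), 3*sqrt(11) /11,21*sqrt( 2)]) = [exp(-1),3*sqrt( 11 ) /11,sqrt(6), sqrt( 13 ), 21*sqrt( 2)]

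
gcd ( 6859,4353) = 1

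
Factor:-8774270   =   - 2^1*5^1* 23^1 *38149^1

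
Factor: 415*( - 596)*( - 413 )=102151420 = 2^2 * 5^1 * 7^1*59^1*83^1  *  149^1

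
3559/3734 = 3559/3734 = 0.95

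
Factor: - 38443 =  - 37^1 * 1039^1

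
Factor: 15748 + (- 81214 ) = -2^1*3^2*3637^1 = - 65466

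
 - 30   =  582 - 612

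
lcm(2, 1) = 2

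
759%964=759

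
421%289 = 132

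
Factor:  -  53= -53^1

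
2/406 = 1/203 = 0.00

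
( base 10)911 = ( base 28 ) 14f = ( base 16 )38f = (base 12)63b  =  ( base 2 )1110001111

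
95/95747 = 95/95747 = 0.00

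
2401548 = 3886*618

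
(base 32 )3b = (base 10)107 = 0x6B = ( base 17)65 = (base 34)35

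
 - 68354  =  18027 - 86381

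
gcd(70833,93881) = 1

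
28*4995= 139860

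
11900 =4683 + 7217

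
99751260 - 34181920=65569340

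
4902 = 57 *86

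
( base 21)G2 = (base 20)gi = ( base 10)338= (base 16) 152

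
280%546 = 280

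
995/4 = 248+3/4 = 248.75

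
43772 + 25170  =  68942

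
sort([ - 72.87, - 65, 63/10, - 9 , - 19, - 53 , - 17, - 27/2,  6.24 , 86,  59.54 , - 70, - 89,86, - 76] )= [ - 89, - 76,-72.87, - 70, - 65, - 53, - 19,-17, - 27/2,-9, 6.24,  63/10,  59.54 , 86,86]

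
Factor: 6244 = 2^2*7^1*223^1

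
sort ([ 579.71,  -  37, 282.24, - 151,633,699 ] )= [ - 151  , - 37,282.24,579.71,633,699 ] 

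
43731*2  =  87462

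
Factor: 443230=2^1*5^1*127^1  *349^1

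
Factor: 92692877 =89^1 * 443^1*2351^1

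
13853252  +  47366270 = 61219522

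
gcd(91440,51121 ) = 1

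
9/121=9/121 = 0.07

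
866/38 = 433/19 = 22.79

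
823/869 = 823/869= 0.95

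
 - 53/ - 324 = 53/324= 0.16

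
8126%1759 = 1090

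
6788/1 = 6788 = 6788.00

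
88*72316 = 6363808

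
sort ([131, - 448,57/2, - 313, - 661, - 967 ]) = [-967, - 661 ,-448, - 313, 57/2, 131 ] 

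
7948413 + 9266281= 17214694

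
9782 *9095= 88967290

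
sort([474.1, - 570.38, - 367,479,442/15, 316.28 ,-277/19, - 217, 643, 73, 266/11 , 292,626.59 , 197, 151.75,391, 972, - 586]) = [  -  586, - 570.38, - 367,  -  217, - 277/19, 266/11, 442/15, 73, 151.75,  197,292,316.28,391 , 474.1,479, 626.59, 643 , 972]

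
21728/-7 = -3104/1= - 3104.00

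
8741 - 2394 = 6347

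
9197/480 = 9197/480 =19.16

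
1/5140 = 1/5140 = 0.00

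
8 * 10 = 80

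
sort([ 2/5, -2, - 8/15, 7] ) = [ - 2,  -  8/15, 2/5,7] 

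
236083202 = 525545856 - 289462654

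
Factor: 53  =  53^1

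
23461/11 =23461/11 = 2132.82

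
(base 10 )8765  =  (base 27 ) C0H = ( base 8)21075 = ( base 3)110000122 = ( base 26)cp3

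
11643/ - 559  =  -11643/559= - 20.83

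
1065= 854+211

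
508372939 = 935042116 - 426669177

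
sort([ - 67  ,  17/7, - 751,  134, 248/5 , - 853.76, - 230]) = [ - 853.76, - 751, - 230, - 67, 17/7, 248/5, 134 ]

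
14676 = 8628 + 6048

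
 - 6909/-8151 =2303/2717 = 0.85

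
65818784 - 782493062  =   - 716674278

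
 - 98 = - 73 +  - 25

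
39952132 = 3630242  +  36321890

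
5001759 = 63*79393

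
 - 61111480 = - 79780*766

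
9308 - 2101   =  7207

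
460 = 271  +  189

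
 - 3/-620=3/620 = 0.00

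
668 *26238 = 17526984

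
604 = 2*302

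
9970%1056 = 466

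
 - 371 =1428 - 1799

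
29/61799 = 1/2131 = 0.00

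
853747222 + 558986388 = 1412733610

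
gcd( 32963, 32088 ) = 7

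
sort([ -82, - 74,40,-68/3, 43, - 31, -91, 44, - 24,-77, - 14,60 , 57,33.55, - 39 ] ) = [ - 91, - 82,-77,  -  74, - 39,-31  ,-24 , - 68/3,-14, 33.55, 40, 43,44,57,60 ] 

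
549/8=549/8 = 68.62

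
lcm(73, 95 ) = 6935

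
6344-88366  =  -82022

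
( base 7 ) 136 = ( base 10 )76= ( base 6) 204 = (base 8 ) 114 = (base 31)2E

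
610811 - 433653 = 177158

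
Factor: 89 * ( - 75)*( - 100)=667500=2^2*3^1*5^4 * 89^1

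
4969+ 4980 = 9949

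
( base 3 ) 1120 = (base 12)36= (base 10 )42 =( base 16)2A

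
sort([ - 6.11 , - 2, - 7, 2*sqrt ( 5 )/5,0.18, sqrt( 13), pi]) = [ - 7,-6.11, -2 , 0.18 , 2*sqrt( 5)/5,pi,sqrt ( 13) ]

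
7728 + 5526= 13254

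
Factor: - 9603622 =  - 2^1 * 7^1 * 685973^1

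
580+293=873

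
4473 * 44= 196812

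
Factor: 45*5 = 225 = 3^2 * 5^2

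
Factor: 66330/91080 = 2^( - 2)*23^(  -  1) * 67^1 = 67/92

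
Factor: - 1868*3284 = -2^4 *467^1* 821^1 = - 6134512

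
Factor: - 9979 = - 17^1*587^1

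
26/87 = 26/87 = 0.30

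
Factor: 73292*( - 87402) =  -2^3*3^1*7^1*73^1*251^1*2081^1 = - 6405867384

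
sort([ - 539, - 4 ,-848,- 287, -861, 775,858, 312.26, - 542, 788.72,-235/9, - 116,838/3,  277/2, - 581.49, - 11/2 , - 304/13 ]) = [ - 861,  -  848, - 581.49, - 542, - 539,-287, - 116, - 235/9,  -  304/13,  -  11/2,-4,277/2, 838/3,312.26, 775, 788.72,858 ] 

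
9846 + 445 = 10291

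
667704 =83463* 8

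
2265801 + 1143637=3409438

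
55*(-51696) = -2843280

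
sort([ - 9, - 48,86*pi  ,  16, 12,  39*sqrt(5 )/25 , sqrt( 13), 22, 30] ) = [ - 48,  -  9,39*sqrt(5 )/25, sqrt( 13),12, 16, 22 , 30,86*pi ] 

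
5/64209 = 5/64209 = 0.00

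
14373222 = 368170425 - 353797203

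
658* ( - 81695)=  - 53755310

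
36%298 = 36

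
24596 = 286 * 86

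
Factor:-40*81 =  - 2^3*3^4 * 5^1  =  - 3240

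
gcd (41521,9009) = 1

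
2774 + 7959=10733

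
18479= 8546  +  9933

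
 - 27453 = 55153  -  82606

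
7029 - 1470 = 5559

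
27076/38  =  13538/19 = 712.53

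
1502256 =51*29456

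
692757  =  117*5921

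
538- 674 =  - 136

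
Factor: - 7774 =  - 2^1*13^2*23^1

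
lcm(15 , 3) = 15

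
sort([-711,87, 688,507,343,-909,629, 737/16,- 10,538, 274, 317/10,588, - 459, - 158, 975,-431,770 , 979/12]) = [ - 909,-711,-459,-431,- 158,-10,317/10,737/16, 979/12,  87, 274,343,507,538, 588 , 629,688,770, 975 ]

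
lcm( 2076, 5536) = 16608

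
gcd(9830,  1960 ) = 10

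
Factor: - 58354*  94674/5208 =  - 14851093/14 = - 2^(  -  1)*7^( - 1)*163^1*179^1*509^1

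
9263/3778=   9263/3778 = 2.45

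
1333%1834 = 1333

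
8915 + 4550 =13465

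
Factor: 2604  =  2^2*3^1*7^1*31^1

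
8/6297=8/6297 = 0.00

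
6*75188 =451128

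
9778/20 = 4889/10 = 488.90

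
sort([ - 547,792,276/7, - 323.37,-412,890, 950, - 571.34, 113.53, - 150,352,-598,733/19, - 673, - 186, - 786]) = [ - 786, - 673,- 598, - 571.34, - 547, - 412, - 323.37, - 186 , - 150,733/19,276/7,113.53,352,792,890, 950 ] 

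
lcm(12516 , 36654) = 513156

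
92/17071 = 92/17071 =0.01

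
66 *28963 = 1911558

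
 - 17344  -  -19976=2632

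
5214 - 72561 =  - 67347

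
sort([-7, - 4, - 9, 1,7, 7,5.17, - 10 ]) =[ - 10, - 9, - 7, - 4, 1,  5.17,7,7 ] 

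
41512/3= 13837 + 1/3 = 13837.33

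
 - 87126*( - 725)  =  63166350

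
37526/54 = 694  +  25/27 = 694.93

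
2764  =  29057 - 26293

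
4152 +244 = 4396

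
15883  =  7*2269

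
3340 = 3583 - 243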